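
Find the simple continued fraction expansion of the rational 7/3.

[2; 3]

Run the Euclidean algorithm on 7 and 3; the successive quotients are the partial quotients a_0, a_1, ... (each step inverts the fractional part left over by the previous one):
  7 = 2*3 + 1, so a_0 = 2.
  3 = 3*1 + 0, so a_1 = 3.
The remainder reaches 0 after 2 divisions, so the expansion has 2 partial quotients, read off in order.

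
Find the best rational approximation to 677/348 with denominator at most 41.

Expand x = 677/348 as a continued fraction with the Euclidean algorithm:
  677 = 1*348 + 329, so a_0 = 1.
  348 = 1*329 + 19, so a_1 = 1.
  329 = 17*19 + 6, so a_2 = 17.
  19 = 3*6 + 1, so a_3 = 3.
  6 = 6*1 + 0, so a_4 = 6.
so x = [1; 1, 17, 3, 6].
Convergents (p_i = a_i*p_{i-1} + p_{i-2}, q_i = a_i*q_{i-1} + q_{i-2} with p_{-2}=0, p_{-1}=1, q_{-2}=1, q_{-1}=0), until the denominator exceeds 41:
  i=0: a_0=1, p_0 = 1*1 + 0 = 1, q_0 = 1*0 + 1 = 1.
  i=1: a_1=1, p_1 = 1*1 + 1 = 2, q_1 = 1*1 + 0 = 1.
  i=2: a_2=17, p_2 = 17*2 + 1 = 35, q_2 = 17*1 + 1 = 18.
  i=3: a_3=3, p_3 = 3*35 + 2 = 107, q_3 = 3*18 + 1 = 55.
q_3 = 55 > 41, so the last convergent with denominator <= 41 is p_2/q_2 = 35/18.
The closest fraction with denominator <= 41 is either p_2/q_2 or the intermediate fraction (k*p_2 + p_1)/(k*q_2 + q_1) with the largest k >= 1 whose denominator stays <= 41; these approach x as k grows, and every other convergent or intermediate fraction in range is farther away.
Largest k: floor((41 - q_1)/q_2) = floor((41 - 1)/18) = 2.
That gives (2*35 + 2)/(2*18 + 1) = 72/37.
Compare the errors: |x - 35/18| = |677*18 - 35*348|/(348*18) = 6/6264, and |x - 72/37| = |677*37 - 72*348|/(348*37) = 7/12876.
Cross-multiplying, 7*6264 = 43848 < 77256 = 6*12876, so 7/12876 is smaller: the intermediate fraction 72/37 is closer to x than 35/18.

72/37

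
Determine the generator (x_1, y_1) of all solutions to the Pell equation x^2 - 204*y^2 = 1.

First expand sqrt(204) as a continued fraction. With x_i = (sqrt(204) + m_i)/d_i and (m_0, d_0) = (0, 1): a_0 = floor(sqrt(204)) = 14, since 14^2 = 196 <= 204 < 225 = 15^2.
Iterate m_{i+1} = d_i*a_i - m_i, d_{i+1} = (204 - m_{i+1}^2)/d_i, a_{i+1} = floor((a_0 + m_{i+1})/d_{i+1}):
  m_1 = 1*14 - 0 = 14, d_1 = (204 - 14^2)/1 = 8/1 = 8, a_1 = floor((14 + 14)/8) = 3.
  m_2 = 8*3 - 14 = 10, d_2 = (204 - 10^2)/8 = 104/8 = 13, a_2 = floor((14 + 10)/13) = 1.
  m_3 = 13*1 - 10 = 3, d_3 = (204 - 3^2)/13 = 195/13 = 15, a_3 = floor((14 + 3)/15) = 1.
  m_4 = 15*1 - 3 = 12, d_4 = (204 - 12^2)/15 = 60/15 = 4, a_4 = floor((14 + 12)/4) = 6.
  m_5 = 4*6 - 12 = 12, d_5 = (204 - 12^2)/4 = 60/4 = 15, a_5 = floor((14 + 12)/15) = 1.
  m_6 = 15*1 - 12 = 3, d_6 = (204 - 3^2)/15 = 195/15 = 13, a_6 = floor((14 + 3)/13) = 1.
  m_7 = 13*1 - 3 = 10, d_7 = (204 - 10^2)/13 = 104/13 = 8, a_7 = floor((14 + 10)/8) = 3.
  m_8 = 8*3 - 10 = 14, d_8 = (204 - 14^2)/8 = 8/8 = 1, a_8 = floor((14 + 14)/1) = 28.
  m_9 = 1*28 - 14 = 14, d_9 = (204 - 14^2)/1 = 8/1 = 8: (m_9, d_9) = (m_1, d_1) = (14, 8), so from here the quotients repeat a_1, ..., a_8; the period length is 8.
So sqrt(204) = [14; (3, 1, 1, 6, 1, 1, 3, 28)] with period length k = 8.
k is even, so the fundamental solution of x^2 - 204y^2 = 1 is (p_{k-1}, q_{k-1}) = (p_7, q_7); compute convergents through index 7.
Convergents (p_i = a_i*p_{i-1} + p_{i-2}, q_i = a_i*q_{i-1} + q_{i-2} with p_{-2}=0, p_{-1}=1, q_{-2}=1, q_{-1}=0):
  i=0: a_0=14, p_0 = 14*1 + 0 = 14, q_0 = 14*0 + 1 = 1.
  i=1: a_1=3, p_1 = 3*14 + 1 = 43, q_1 = 3*1 + 0 = 3.
  i=2: a_2=1, p_2 = 1*43 + 14 = 57, q_2 = 1*3 + 1 = 4.
  i=3: a_3=1, p_3 = 1*57 + 43 = 100, q_3 = 1*4 + 3 = 7.
  i=4: a_4=6, p_4 = 6*100 + 57 = 657, q_4 = 6*7 + 4 = 46.
  i=5: a_5=1, p_5 = 1*657 + 100 = 757, q_5 = 1*46 + 7 = 53.
  i=6: a_6=1, p_6 = 1*757 + 657 = 1414, q_6 = 1*53 + 46 = 99.
  i=7: a_7=3, p_7 = 3*1414 + 757 = 4999, q_7 = 3*99 + 53 = 350.
Check: 4999^2 - 204*350^2 = 24990001 - 24990000 = 1, so (x, y) = (4999, 350) solves the equation, and by the theorem it is the least positive solution.

(x, y) = (4999, 350)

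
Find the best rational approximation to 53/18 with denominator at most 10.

29/10

Expand x = 53/18 as a continued fraction with the Euclidean algorithm:
  53 = 2*18 + 17, so a_0 = 2.
  18 = 1*17 + 1, so a_1 = 1.
  17 = 17*1 + 0, so a_2 = 17.
so x = [2; 1, 17].
Convergents (p_i = a_i*p_{i-1} + p_{i-2}, q_i = a_i*q_{i-1} + q_{i-2} with p_{-2}=0, p_{-1}=1, q_{-2}=1, q_{-1}=0), until the denominator exceeds 10:
  i=0: a_0=2, p_0 = 2*1 + 0 = 2, q_0 = 2*0 + 1 = 1.
  i=1: a_1=1, p_1 = 1*2 + 1 = 3, q_1 = 1*1 + 0 = 1.
  i=2: a_2=17, p_2 = 17*3 + 2 = 53, q_2 = 17*1 + 1 = 18.
q_2 = 18 > 10, so the last convergent with denominator <= 10 is p_1/q_1 = 3/1.
The closest fraction with denominator <= 10 is either p_1/q_1 or the intermediate fraction (k*p_1 + p_0)/(k*q_1 + q_0) with the largest k >= 1 whose denominator stays <= 10; these approach x as k grows, and every other convergent or intermediate fraction in range is farther away.
Largest k: floor((10 - q_0)/q_1) = floor((10 - 1)/1) = 9.
That gives (9*3 + 2)/(9*1 + 1) = 29/10.
Compare the errors: |x - 3/1| = |53*1 - 3*18|/(18*1) = 1/18, and |x - 29/10| = |53*10 - 29*18|/(18*10) = 8/180.
Cross-multiplying, 8*18 = 144 < 180 = 1*180, so 8/180 is smaller: the intermediate fraction 29/10 is closer to x than 3/1.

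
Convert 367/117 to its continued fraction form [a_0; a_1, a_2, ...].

Run the Euclidean algorithm on 367 and 117; the successive quotients are the partial quotients a_0, a_1, ... (each step inverts the fractional part left over by the previous one):
  367 = 3*117 + 16, so a_0 = 3.
  117 = 7*16 + 5, so a_1 = 7.
  16 = 3*5 + 1, so a_2 = 3.
  5 = 5*1 + 0, so a_3 = 5.
The remainder reaches 0 after 4 divisions, so the expansion has 4 partial quotients, read off in order.

[3; 7, 3, 5]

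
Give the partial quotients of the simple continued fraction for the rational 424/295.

[1; 2, 3, 2, 18]

Run the Euclidean algorithm on 424 and 295; the successive quotients are the partial quotients a_0, a_1, ... (each step inverts the fractional part left over by the previous one):
  424 = 1*295 + 129, so a_0 = 1.
  295 = 2*129 + 37, so a_1 = 2.
  129 = 3*37 + 18, so a_2 = 3.
  37 = 2*18 + 1, so a_3 = 2.
  18 = 18*1 + 0, so a_4 = 18.
The remainder reaches 0 after 5 divisions, so the expansion has 5 partial quotients, read off in order.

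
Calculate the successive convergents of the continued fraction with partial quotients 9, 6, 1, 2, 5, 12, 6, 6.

9/1, 55/6, 64/7, 183/20, 979/107, 11931/1304, 72565/7931, 447321/48890

Using the convergent recurrence p_i = a_i*p_{i-1} + p_{i-2}, q_i = a_i*q_{i-1} + q_{i-2} with p_{-2}=0, p_{-1}=1, q_{-2}=1, q_{-1}=0:
  i=0: a_0=9, p_0 = 9*1 + 0 = 9, q_0 = 9*0 + 1 = 1.
  i=1: a_1=6, p_1 = 6*9 + 1 = 55, q_1 = 6*1 + 0 = 6.
  i=2: a_2=1, p_2 = 1*55 + 9 = 64, q_2 = 1*6 + 1 = 7.
  i=3: a_3=2, p_3 = 2*64 + 55 = 183, q_3 = 2*7 + 6 = 20.
  i=4: a_4=5, p_4 = 5*183 + 64 = 979, q_4 = 5*20 + 7 = 107.
  i=5: a_5=12, p_5 = 12*979 + 183 = 11931, q_5 = 12*107 + 20 = 1304.
  i=6: a_6=6, p_6 = 6*11931 + 979 = 72565, q_6 = 6*1304 + 107 = 7931.
  i=7: a_7=6, p_7 = 6*72565 + 11931 = 447321, q_7 = 6*7931 + 1304 = 48890.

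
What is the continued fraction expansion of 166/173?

Run the Euclidean algorithm on 166 and 173; the successive quotients are the partial quotients a_0, a_1, ... (each step inverts the fractional part left over by the previous one):
  166 = 0*173 + 166, so a_0 = 0.
  173 = 1*166 + 7, so a_1 = 1.
  166 = 23*7 + 5, so a_2 = 23.
  7 = 1*5 + 2, so a_3 = 1.
  5 = 2*2 + 1, so a_4 = 2.
  2 = 2*1 + 0, so a_5 = 2.
The remainder reaches 0 after 6 divisions, so the expansion has 6 partial quotients, read off in order.

[0; 1, 23, 1, 2, 2]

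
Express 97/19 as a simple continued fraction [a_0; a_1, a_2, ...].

[5; 9, 2]

Run the Euclidean algorithm on 97 and 19; the successive quotients are the partial quotients a_0, a_1, ... (each step inverts the fractional part left over by the previous one):
  97 = 5*19 + 2, so a_0 = 5.
  19 = 9*2 + 1, so a_1 = 9.
  2 = 2*1 + 0, so a_2 = 2.
The remainder reaches 0 after 3 divisions, so the expansion has 3 partial quotients, read off in order.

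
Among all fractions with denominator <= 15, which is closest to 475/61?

Expand x = 475/61 as a continued fraction with the Euclidean algorithm:
  475 = 7*61 + 48, so a_0 = 7.
  61 = 1*48 + 13, so a_1 = 1.
  48 = 3*13 + 9, so a_2 = 3.
  13 = 1*9 + 4, so a_3 = 1.
  9 = 2*4 + 1, so a_4 = 2.
  4 = 4*1 + 0, so a_5 = 4.
so x = [7; 1, 3, 1, 2, 4].
Convergents (p_i = a_i*p_{i-1} + p_{i-2}, q_i = a_i*q_{i-1} + q_{i-2} with p_{-2}=0, p_{-1}=1, q_{-2}=1, q_{-1}=0), until the denominator exceeds 15:
  i=0: a_0=7, p_0 = 7*1 + 0 = 7, q_0 = 7*0 + 1 = 1.
  i=1: a_1=1, p_1 = 1*7 + 1 = 8, q_1 = 1*1 + 0 = 1.
  i=2: a_2=3, p_2 = 3*8 + 7 = 31, q_2 = 3*1 + 1 = 4.
  i=3: a_3=1, p_3 = 1*31 + 8 = 39, q_3 = 1*4 + 1 = 5.
  i=4: a_4=2, p_4 = 2*39 + 31 = 109, q_4 = 2*5 + 4 = 14.
  i=5: a_5=4, p_5 = 4*109 + 39 = 475, q_5 = 4*14 + 5 = 61.
q_5 = 61 > 15, so the last convergent with denominator <= 15 is p_4/q_4 = 109/14.
The closest fraction with denominator <= 15 is either p_4/q_4 or the intermediate fraction (k*p_4 + p_3)/(k*q_4 + q_3) with the largest k >= 1 whose denominator stays <= 15; these approach x as k grows, and every other convergent or intermediate fraction in range is farther away.
Largest k: floor((15 - q_3)/q_4) = floor((15 - 5)/14) = 0.
Since k = 0, no intermediate fraction beyond p_4/q_4 has denominator <= 15, so the convergent 109/14 is the closest (its error is |475*14 - 109*61|/(61*14) = 1/854).

109/14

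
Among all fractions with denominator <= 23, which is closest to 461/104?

102/23

Expand x = 461/104 as a continued fraction with the Euclidean algorithm:
  461 = 4*104 + 45, so a_0 = 4.
  104 = 2*45 + 14, so a_1 = 2.
  45 = 3*14 + 3, so a_2 = 3.
  14 = 4*3 + 2, so a_3 = 4.
  3 = 1*2 + 1, so a_4 = 1.
  2 = 2*1 + 0, so a_5 = 2.
so x = [4; 2, 3, 4, 1, 2].
Convergents (p_i = a_i*p_{i-1} + p_{i-2}, q_i = a_i*q_{i-1} + q_{i-2} with p_{-2}=0, p_{-1}=1, q_{-2}=1, q_{-1}=0), until the denominator exceeds 23:
  i=0: a_0=4, p_0 = 4*1 + 0 = 4, q_0 = 4*0 + 1 = 1.
  i=1: a_1=2, p_1 = 2*4 + 1 = 9, q_1 = 2*1 + 0 = 2.
  i=2: a_2=3, p_2 = 3*9 + 4 = 31, q_2 = 3*2 + 1 = 7.
  i=3: a_3=4, p_3 = 4*31 + 9 = 133, q_3 = 4*7 + 2 = 30.
q_3 = 30 > 23, so the last convergent with denominator <= 23 is p_2/q_2 = 31/7.
The closest fraction with denominator <= 23 is either p_2/q_2 or the intermediate fraction (k*p_2 + p_1)/(k*q_2 + q_1) with the largest k >= 1 whose denominator stays <= 23; these approach x as k grows, and every other convergent or intermediate fraction in range is farther away.
Largest k: floor((23 - q_1)/q_2) = floor((23 - 2)/7) = 3.
That gives (3*31 + 9)/(3*7 + 2) = 102/23.
Compare the errors: |x - 31/7| = |461*7 - 31*104|/(104*7) = 3/728, and |x - 102/23| = |461*23 - 102*104|/(104*23) = 5/2392.
Cross-multiplying, 5*728 = 3640 < 7176 = 3*2392, so 5/2392 is smaller: the intermediate fraction 102/23 is closer to x than 31/7.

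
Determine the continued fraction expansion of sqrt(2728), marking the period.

[52; (4, 2, 1, 10, 1, 10, 1, 2, 4, 104)]

Write x_i = (sqrt(2728) + m_i)/d_i with (m_0, d_0) = (0, 1). a_0 = floor(sqrt(2728)) = 52, since 52^2 = 2704 <= 2728 < 2809 = 53^2.
Iterate m_{i+1} = d_i*a_i - m_i, d_{i+1} = (2728 - m_{i+1}^2)/d_i, a_{i+1} = floor((a_0 + m_{i+1})/d_{i+1}):
  m_1 = 1*52 - 0 = 52, d_1 = (2728 - 52^2)/1 = 24/1 = 24, a_1 = floor((52 + 52)/24) = 4.
  m_2 = 24*4 - 52 = 44, d_2 = (2728 - 44^2)/24 = 792/24 = 33, a_2 = floor((52 + 44)/33) = 2.
  m_3 = 33*2 - 44 = 22, d_3 = (2728 - 22^2)/33 = 2244/33 = 68, a_3 = floor((52 + 22)/68) = 1.
  m_4 = 68*1 - 22 = 46, d_4 = (2728 - 46^2)/68 = 612/68 = 9, a_4 = floor((52 + 46)/9) = 10.
  m_5 = 9*10 - 46 = 44, d_5 = (2728 - 44^2)/9 = 792/9 = 88, a_5 = floor((52 + 44)/88) = 1.
  m_6 = 88*1 - 44 = 44, d_6 = (2728 - 44^2)/88 = 792/88 = 9, a_6 = floor((52 + 44)/9) = 10.
  m_7 = 9*10 - 44 = 46, d_7 = (2728 - 46^2)/9 = 612/9 = 68, a_7 = floor((52 + 46)/68) = 1.
  m_8 = 68*1 - 46 = 22, d_8 = (2728 - 22^2)/68 = 2244/68 = 33, a_8 = floor((52 + 22)/33) = 2.
  m_9 = 33*2 - 22 = 44, d_9 = (2728 - 44^2)/33 = 792/33 = 24, a_9 = floor((52 + 44)/24) = 4.
  m_10 = 24*4 - 44 = 52, d_10 = (2728 - 52^2)/24 = 24/24 = 1, a_10 = floor((52 + 52)/1) = 104.
  m_11 = 1*104 - 52 = 52, d_11 = (2728 - 52^2)/1 = 24/1 = 24: (m_11, d_11) = (m_1, d_1) = (52, 24), so from here the quotients repeat a_1, ..., a_10; the period length is 10.
Hence the expansion of sqrt(2728) is a_0 = 52 followed by the repeating block 4, 2, 1, 10, 1, 10, 1, 2, 4, 104 (period 10).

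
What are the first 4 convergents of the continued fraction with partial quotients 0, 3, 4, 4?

0/1, 1/3, 4/13, 17/55

Using the convergent recurrence p_i = a_i*p_{i-1} + p_{i-2}, q_i = a_i*q_{i-1} + q_{i-2} with p_{-2}=0, p_{-1}=1, q_{-2}=1, q_{-1}=0:
  i=0: a_0=0, p_0 = 0*1 + 0 = 0, q_0 = 0*0 + 1 = 1.
  i=1: a_1=3, p_1 = 3*0 + 1 = 1, q_1 = 3*1 + 0 = 3.
  i=2: a_2=4, p_2 = 4*1 + 0 = 4, q_2 = 4*3 + 1 = 13.
  i=3: a_3=4, p_3 = 4*4 + 1 = 17, q_3 = 4*13 + 3 = 55.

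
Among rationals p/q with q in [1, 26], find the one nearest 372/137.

Expand x = 372/137 as a continued fraction with the Euclidean algorithm:
  372 = 2*137 + 98, so a_0 = 2.
  137 = 1*98 + 39, so a_1 = 1.
  98 = 2*39 + 20, so a_2 = 2.
  39 = 1*20 + 19, so a_3 = 1.
  20 = 1*19 + 1, so a_4 = 1.
  19 = 19*1 + 0, so a_5 = 19.
so x = [2; 1, 2, 1, 1, 19].
Convergents (p_i = a_i*p_{i-1} + p_{i-2}, q_i = a_i*q_{i-1} + q_{i-2} with p_{-2}=0, p_{-1}=1, q_{-2}=1, q_{-1}=0), until the denominator exceeds 26:
  i=0: a_0=2, p_0 = 2*1 + 0 = 2, q_0 = 2*0 + 1 = 1.
  i=1: a_1=1, p_1 = 1*2 + 1 = 3, q_1 = 1*1 + 0 = 1.
  i=2: a_2=2, p_2 = 2*3 + 2 = 8, q_2 = 2*1 + 1 = 3.
  i=3: a_3=1, p_3 = 1*8 + 3 = 11, q_3 = 1*3 + 1 = 4.
  i=4: a_4=1, p_4 = 1*11 + 8 = 19, q_4 = 1*4 + 3 = 7.
  i=5: a_5=19, p_5 = 19*19 + 11 = 372, q_5 = 19*7 + 4 = 137.
q_5 = 137 > 26, so the last convergent with denominator <= 26 is p_4/q_4 = 19/7.
The closest fraction with denominator <= 26 is either p_4/q_4 or the intermediate fraction (k*p_4 + p_3)/(k*q_4 + q_3) with the largest k >= 1 whose denominator stays <= 26; these approach x as k grows, and every other convergent or intermediate fraction in range is farther away.
Largest k: floor((26 - q_3)/q_4) = floor((26 - 4)/7) = 3.
That gives (3*19 + 11)/(3*7 + 4) = 68/25.
Compare the errors: |x - 19/7| = |372*7 - 19*137|/(137*7) = 1/959, and |x - 68/25| = |372*25 - 68*137|/(137*25) = 16/3425.
Cross-multiplying, 1*3425 = 3425 < 15344 = 16*959, so 1/959 is smaller: the convergent 19/7 is closer to x than 68/25.

19/7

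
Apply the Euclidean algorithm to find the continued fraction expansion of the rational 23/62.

[0; 2, 1, 2, 3, 2]

Run the Euclidean algorithm on 23 and 62; the successive quotients are the partial quotients a_0, a_1, ... (each step inverts the fractional part left over by the previous one):
  23 = 0*62 + 23, so a_0 = 0.
  62 = 2*23 + 16, so a_1 = 2.
  23 = 1*16 + 7, so a_2 = 1.
  16 = 2*7 + 2, so a_3 = 2.
  7 = 3*2 + 1, so a_4 = 3.
  2 = 2*1 + 0, so a_5 = 2.
The remainder reaches 0 after 6 divisions, so the expansion has 6 partial quotients, read off in order.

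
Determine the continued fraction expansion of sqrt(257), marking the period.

[16; (32)]

Write x_i = (sqrt(257) + m_i)/d_i with (m_0, d_0) = (0, 1). a_0 = floor(sqrt(257)) = 16, since 16^2 = 256 <= 257 < 289 = 17^2.
Iterate m_{i+1} = d_i*a_i - m_i, d_{i+1} = (257 - m_{i+1}^2)/d_i, a_{i+1} = floor((a_0 + m_{i+1})/d_{i+1}):
  m_1 = 1*16 - 0 = 16, d_1 = (257 - 16^2)/1 = 1/1 = 1, a_1 = floor((16 + 16)/1) = 32.
  m_2 = 1*32 - 16 = 16, d_2 = (257 - 16^2)/1 = 1/1 = 1: (m_2, d_2) = (m_1, d_1) = (16, 1), so from here the quotient a_1 repeats; the period length is 1.
Hence the expansion of sqrt(257) is a_0 = 16 followed by the repeating block 32 (period 1).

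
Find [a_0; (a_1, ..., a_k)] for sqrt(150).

[12; (4, 24)]

Write x_i = (sqrt(150) + m_i)/d_i with (m_0, d_0) = (0, 1). a_0 = floor(sqrt(150)) = 12, since 12^2 = 144 <= 150 < 169 = 13^2.
Iterate m_{i+1} = d_i*a_i - m_i, d_{i+1} = (150 - m_{i+1}^2)/d_i, a_{i+1} = floor((a_0 + m_{i+1})/d_{i+1}):
  m_1 = 1*12 - 0 = 12, d_1 = (150 - 12^2)/1 = 6/1 = 6, a_1 = floor((12 + 12)/6) = 4.
  m_2 = 6*4 - 12 = 12, d_2 = (150 - 12^2)/6 = 6/6 = 1, a_2 = floor((12 + 12)/1) = 24.
  m_3 = 1*24 - 12 = 12, d_3 = (150 - 12^2)/1 = 6/1 = 6: (m_3, d_3) = (m_1, d_1) = (12, 6), so from here the quotients repeat a_1, a_2; the period length is 2.
Hence the expansion of sqrt(150) is a_0 = 12 followed by the repeating block 4, 24 (period 2).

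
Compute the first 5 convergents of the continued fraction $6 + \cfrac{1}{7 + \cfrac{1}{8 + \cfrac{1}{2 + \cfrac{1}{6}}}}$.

Using the convergent recurrence p_i = a_i*p_{i-1} + p_{i-2}, q_i = a_i*q_{i-1} + q_{i-2} with p_{-2}=0, p_{-1}=1, q_{-2}=1, q_{-1}=0:
  i=0: a_0=6, p_0 = 6*1 + 0 = 6, q_0 = 6*0 + 1 = 1.
  i=1: a_1=7, p_1 = 7*6 + 1 = 43, q_1 = 7*1 + 0 = 7.
  i=2: a_2=8, p_2 = 8*43 + 6 = 350, q_2 = 8*7 + 1 = 57.
  i=3: a_3=2, p_3 = 2*350 + 43 = 743, q_3 = 2*57 + 7 = 121.
  i=4: a_4=6, p_4 = 6*743 + 350 = 4808, q_4 = 6*121 + 57 = 783.

6/1, 43/7, 350/57, 743/121, 4808/783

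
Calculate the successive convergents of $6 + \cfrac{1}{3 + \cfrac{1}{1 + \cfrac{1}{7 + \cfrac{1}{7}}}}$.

Using the convergent recurrence p_i = a_i*p_{i-1} + p_{i-2}, q_i = a_i*q_{i-1} + q_{i-2} with p_{-2}=0, p_{-1}=1, q_{-2}=1, q_{-1}=0:
  i=0: a_0=6, p_0 = 6*1 + 0 = 6, q_0 = 6*0 + 1 = 1.
  i=1: a_1=3, p_1 = 3*6 + 1 = 19, q_1 = 3*1 + 0 = 3.
  i=2: a_2=1, p_2 = 1*19 + 6 = 25, q_2 = 1*3 + 1 = 4.
  i=3: a_3=7, p_3 = 7*25 + 19 = 194, q_3 = 7*4 + 3 = 31.
  i=4: a_4=7, p_4 = 7*194 + 25 = 1383, q_4 = 7*31 + 4 = 221.

6/1, 19/3, 25/4, 194/31, 1383/221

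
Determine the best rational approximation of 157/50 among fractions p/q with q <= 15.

22/7

Expand x = 157/50 as a continued fraction with the Euclidean algorithm:
  157 = 3*50 + 7, so a_0 = 3.
  50 = 7*7 + 1, so a_1 = 7.
  7 = 7*1 + 0, so a_2 = 7.
so x = [3; 7, 7].
Convergents (p_i = a_i*p_{i-1} + p_{i-2}, q_i = a_i*q_{i-1} + q_{i-2} with p_{-2}=0, p_{-1}=1, q_{-2}=1, q_{-1}=0), until the denominator exceeds 15:
  i=0: a_0=3, p_0 = 3*1 + 0 = 3, q_0 = 3*0 + 1 = 1.
  i=1: a_1=7, p_1 = 7*3 + 1 = 22, q_1 = 7*1 + 0 = 7.
  i=2: a_2=7, p_2 = 7*22 + 3 = 157, q_2 = 7*7 + 1 = 50.
q_2 = 50 > 15, so the last convergent with denominator <= 15 is p_1/q_1 = 22/7.
The closest fraction with denominator <= 15 is either p_1/q_1 or the intermediate fraction (k*p_1 + p_0)/(k*q_1 + q_0) with the largest k >= 1 whose denominator stays <= 15; these approach x as k grows, and every other convergent or intermediate fraction in range is farther away.
Largest k: floor((15 - q_0)/q_1) = floor((15 - 1)/7) = 2.
That gives (2*22 + 3)/(2*7 + 1) = 47/15.
Compare the errors: |x - 22/7| = |157*7 - 22*50|/(50*7) = 1/350, and |x - 47/15| = |157*15 - 47*50|/(50*15) = 5/750.
Cross-multiplying, 1*750 = 750 < 1750 = 5*350, so 1/350 is smaller: the convergent 22/7 is closer to x than 47/15.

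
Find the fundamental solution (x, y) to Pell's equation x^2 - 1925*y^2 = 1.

(x, y) = (351, 8)

First expand sqrt(1925) as a continued fraction. With x_i = (sqrt(1925) + m_i)/d_i and (m_0, d_0) = (0, 1): a_0 = floor(sqrt(1925)) = 43, since 43^2 = 1849 <= 1925 < 1936 = 44^2.
Iterate m_{i+1} = d_i*a_i - m_i, d_{i+1} = (1925 - m_{i+1}^2)/d_i, a_{i+1} = floor((a_0 + m_{i+1})/d_{i+1}):
  m_1 = 1*43 - 0 = 43, d_1 = (1925 - 43^2)/1 = 76/1 = 76, a_1 = floor((43 + 43)/76) = 1.
  m_2 = 76*1 - 43 = 33, d_2 = (1925 - 33^2)/76 = 836/76 = 11, a_2 = floor((43 + 33)/11) = 6.
  m_3 = 11*6 - 33 = 33, d_3 = (1925 - 33^2)/11 = 836/11 = 76, a_3 = floor((43 + 33)/76) = 1.
  m_4 = 76*1 - 33 = 43, d_4 = (1925 - 43^2)/76 = 76/76 = 1, a_4 = floor((43 + 43)/1) = 86.
  m_5 = 1*86 - 43 = 43, d_5 = (1925 - 43^2)/1 = 76/1 = 76: (m_5, d_5) = (m_1, d_1) = (43, 76), so from here the quotients repeat a_1, ..., a_4; the period length is 4.
So sqrt(1925) = [43; (1, 6, 1, 86)] with period length k = 4.
k is even, so the fundamental solution of x^2 - 1925y^2 = 1 is (p_{k-1}, q_{k-1}) = (p_3, q_3); compute convergents through index 3.
Convergents (p_i = a_i*p_{i-1} + p_{i-2}, q_i = a_i*q_{i-1} + q_{i-2} with p_{-2}=0, p_{-1}=1, q_{-2}=1, q_{-1}=0):
  i=0: a_0=43, p_0 = 43*1 + 0 = 43, q_0 = 43*0 + 1 = 1.
  i=1: a_1=1, p_1 = 1*43 + 1 = 44, q_1 = 1*1 + 0 = 1.
  i=2: a_2=6, p_2 = 6*44 + 43 = 307, q_2 = 6*1 + 1 = 7.
  i=3: a_3=1, p_3 = 1*307 + 44 = 351, q_3 = 1*7 + 1 = 8.
Check: 351^2 - 1925*8^2 = 123201 - 123200 = 1, so (x, y) = (351, 8) solves the equation, and by the theorem it is the least positive solution.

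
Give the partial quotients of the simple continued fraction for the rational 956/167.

[5; 1, 2, 1, 1, 1, 2, 2, 2]

Run the Euclidean algorithm on 956 and 167; the successive quotients are the partial quotients a_0, a_1, ... (each step inverts the fractional part left over by the previous one):
  956 = 5*167 + 121, so a_0 = 5.
  167 = 1*121 + 46, so a_1 = 1.
  121 = 2*46 + 29, so a_2 = 2.
  46 = 1*29 + 17, so a_3 = 1.
  29 = 1*17 + 12, so a_4 = 1.
  17 = 1*12 + 5, so a_5 = 1.
  12 = 2*5 + 2, so a_6 = 2.
  5 = 2*2 + 1, so a_7 = 2.
  2 = 2*1 + 0, so a_8 = 2.
The remainder reaches 0 after 9 divisions, so the expansion has 9 partial quotients, read off in order.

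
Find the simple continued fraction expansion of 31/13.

[2; 2, 1, 1, 2]

Run the Euclidean algorithm on 31 and 13; the successive quotients are the partial quotients a_0, a_1, ... (each step inverts the fractional part left over by the previous one):
  31 = 2*13 + 5, so a_0 = 2.
  13 = 2*5 + 3, so a_1 = 2.
  5 = 1*3 + 2, so a_2 = 1.
  3 = 1*2 + 1, so a_3 = 1.
  2 = 2*1 + 0, so a_4 = 2.
The remainder reaches 0 after 5 divisions, so the expansion has 5 partial quotients, read off in order.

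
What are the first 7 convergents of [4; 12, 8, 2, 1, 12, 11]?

Using the convergent recurrence p_i = a_i*p_{i-1} + p_{i-2}, q_i = a_i*q_{i-1} + q_{i-2} with p_{-2}=0, p_{-1}=1, q_{-2}=1, q_{-1}=0:
  i=0: a_0=4, p_0 = 4*1 + 0 = 4, q_0 = 4*0 + 1 = 1.
  i=1: a_1=12, p_1 = 12*4 + 1 = 49, q_1 = 12*1 + 0 = 12.
  i=2: a_2=8, p_2 = 8*49 + 4 = 396, q_2 = 8*12 + 1 = 97.
  i=3: a_3=2, p_3 = 2*396 + 49 = 841, q_3 = 2*97 + 12 = 206.
  i=4: a_4=1, p_4 = 1*841 + 396 = 1237, q_4 = 1*206 + 97 = 303.
  i=5: a_5=12, p_5 = 12*1237 + 841 = 15685, q_5 = 12*303 + 206 = 3842.
  i=6: a_6=11, p_6 = 11*15685 + 1237 = 173772, q_6 = 11*3842 + 303 = 42565.

4/1, 49/12, 396/97, 841/206, 1237/303, 15685/3842, 173772/42565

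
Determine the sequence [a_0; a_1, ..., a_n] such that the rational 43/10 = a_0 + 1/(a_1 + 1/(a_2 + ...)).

[4; 3, 3]

Run the Euclidean algorithm on 43 and 10; the successive quotients are the partial quotients a_0, a_1, ... (each step inverts the fractional part left over by the previous one):
  43 = 4*10 + 3, so a_0 = 4.
  10 = 3*3 + 1, so a_1 = 3.
  3 = 3*1 + 0, so a_2 = 3.
The remainder reaches 0 after 3 divisions, so the expansion has 3 partial quotients, read off in order.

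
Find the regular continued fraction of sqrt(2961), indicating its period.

Write x_i = (sqrt(2961) + m_i)/d_i with (m_0, d_0) = (0, 1). a_0 = floor(sqrt(2961)) = 54, since 54^2 = 2916 <= 2961 < 3025 = 55^2.
Iterate m_{i+1} = d_i*a_i - m_i, d_{i+1} = (2961 - m_{i+1}^2)/d_i, a_{i+1} = floor((a_0 + m_{i+1})/d_{i+1}):
  m_1 = 1*54 - 0 = 54, d_1 = (2961 - 54^2)/1 = 45/1 = 45, a_1 = floor((54 + 54)/45) = 2.
  m_2 = 45*2 - 54 = 36, d_2 = (2961 - 36^2)/45 = 1665/45 = 37, a_2 = floor((54 + 36)/37) = 2.
  m_3 = 37*2 - 36 = 38, d_3 = (2961 - 38^2)/37 = 1517/37 = 41, a_3 = floor((54 + 38)/41) = 2.
  m_4 = 41*2 - 38 = 44, d_4 = (2961 - 44^2)/41 = 1025/41 = 25, a_4 = floor((54 + 44)/25) = 3.
  m_5 = 25*3 - 44 = 31, d_5 = (2961 - 31^2)/25 = 2000/25 = 80, a_5 = floor((54 + 31)/80) = 1.
  m_6 = 80*1 - 31 = 49, d_6 = (2961 - 49^2)/80 = 560/80 = 7, a_6 = floor((54 + 49)/7) = 14.
  m_7 = 7*14 - 49 = 49, d_7 = (2961 - 49^2)/7 = 560/7 = 80, a_7 = floor((54 + 49)/80) = 1.
  m_8 = 80*1 - 49 = 31, d_8 = (2961 - 31^2)/80 = 2000/80 = 25, a_8 = floor((54 + 31)/25) = 3.
  m_9 = 25*3 - 31 = 44, d_9 = (2961 - 44^2)/25 = 1025/25 = 41, a_9 = floor((54 + 44)/41) = 2.
  m_10 = 41*2 - 44 = 38, d_10 = (2961 - 38^2)/41 = 1517/41 = 37, a_10 = floor((54 + 38)/37) = 2.
  m_11 = 37*2 - 38 = 36, d_11 = (2961 - 36^2)/37 = 1665/37 = 45, a_11 = floor((54 + 36)/45) = 2.
  m_12 = 45*2 - 36 = 54, d_12 = (2961 - 54^2)/45 = 45/45 = 1, a_12 = floor((54 + 54)/1) = 108.
  m_13 = 1*108 - 54 = 54, d_13 = (2961 - 54^2)/1 = 45/1 = 45: (m_13, d_13) = (m_1, d_1) = (54, 45), so from here the quotients repeat a_1, ..., a_12; the period length is 12.
Hence the expansion of sqrt(2961) is a_0 = 54 followed by the repeating block 2, 2, 2, 3, 1, 14, 1, 3, 2, 2, 2, 108 (period 12).

[54; (2, 2, 2, 3, 1, 14, 1, 3, 2, 2, 2, 108)]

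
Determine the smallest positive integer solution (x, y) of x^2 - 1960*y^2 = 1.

First expand sqrt(1960) as a continued fraction. With x_i = (sqrt(1960) + m_i)/d_i and (m_0, d_0) = (0, 1): a_0 = floor(sqrt(1960)) = 44, since 44^2 = 1936 <= 1960 < 2025 = 45^2.
Iterate m_{i+1} = d_i*a_i - m_i, d_{i+1} = (1960 - m_{i+1}^2)/d_i, a_{i+1} = floor((a_0 + m_{i+1})/d_{i+1}):
  m_1 = 1*44 - 0 = 44, d_1 = (1960 - 44^2)/1 = 24/1 = 24, a_1 = floor((44 + 44)/24) = 3.
  m_2 = 24*3 - 44 = 28, d_2 = (1960 - 28^2)/24 = 1176/24 = 49, a_2 = floor((44 + 28)/49) = 1.
  m_3 = 49*1 - 28 = 21, d_3 = (1960 - 21^2)/49 = 1519/49 = 31, a_3 = floor((44 + 21)/31) = 2.
  m_4 = 31*2 - 21 = 41, d_4 = (1960 - 41^2)/31 = 279/31 = 9, a_4 = floor((44 + 41)/9) = 9.
  m_5 = 9*9 - 41 = 40, d_5 = (1960 - 40^2)/9 = 360/9 = 40, a_5 = floor((44 + 40)/40) = 2.
  m_6 = 40*2 - 40 = 40, d_6 = (1960 - 40^2)/40 = 360/40 = 9, a_6 = floor((44 + 40)/9) = 9.
  m_7 = 9*9 - 40 = 41, d_7 = (1960 - 41^2)/9 = 279/9 = 31, a_7 = floor((44 + 41)/31) = 2.
  m_8 = 31*2 - 41 = 21, d_8 = (1960 - 21^2)/31 = 1519/31 = 49, a_8 = floor((44 + 21)/49) = 1.
  m_9 = 49*1 - 21 = 28, d_9 = (1960 - 28^2)/49 = 1176/49 = 24, a_9 = floor((44 + 28)/24) = 3.
  m_10 = 24*3 - 28 = 44, d_10 = (1960 - 44^2)/24 = 24/24 = 1, a_10 = floor((44 + 44)/1) = 88.
  m_11 = 1*88 - 44 = 44, d_11 = (1960 - 44^2)/1 = 24/1 = 24: (m_11, d_11) = (m_1, d_1) = (44, 24), so from here the quotients repeat a_1, ..., a_10; the period length is 10.
So sqrt(1960) = [44; (3, 1, 2, 9, 2, 9, 2, 1, 3, 88)] with period length k = 10.
k is even, so the fundamental solution of x^2 - 1960y^2 = 1 is (p_{k-1}, q_{k-1}) = (p_9, q_9); compute convergents through index 9.
Convergents (p_i = a_i*p_{i-1} + p_{i-2}, q_i = a_i*q_{i-1} + q_{i-2} with p_{-2}=0, p_{-1}=1, q_{-2}=1, q_{-1}=0):
  i=0: a_0=44, p_0 = 44*1 + 0 = 44, q_0 = 44*0 + 1 = 1.
  i=1: a_1=3, p_1 = 3*44 + 1 = 133, q_1 = 3*1 + 0 = 3.
  i=2: a_2=1, p_2 = 1*133 + 44 = 177, q_2 = 1*3 + 1 = 4.
  i=3: a_3=2, p_3 = 2*177 + 133 = 487, q_3 = 2*4 + 3 = 11.
  i=4: a_4=9, p_4 = 9*487 + 177 = 4560, q_4 = 9*11 + 4 = 103.
  i=5: a_5=2, p_5 = 2*4560 + 487 = 9607, q_5 = 2*103 + 11 = 217.
  i=6: a_6=9, p_6 = 9*9607 + 4560 = 91023, q_6 = 9*217 + 103 = 2056.
  i=7: a_7=2, p_7 = 2*91023 + 9607 = 191653, q_7 = 2*2056 + 217 = 4329.
  i=8: a_8=1, p_8 = 1*191653 + 91023 = 282676, q_8 = 1*4329 + 2056 = 6385.
  i=9: a_9=3, p_9 = 3*282676 + 191653 = 1039681, q_9 = 3*6385 + 4329 = 23484.
Check: 1039681^2 - 1960*23484^2 = 1080936581761 - 1080936581760 = 1, so (x, y) = (1039681, 23484) solves the equation, and by the theorem it is the least positive solution.

(x, y) = (1039681, 23484)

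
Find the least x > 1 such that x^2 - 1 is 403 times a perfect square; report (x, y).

First expand sqrt(403) as a continued fraction. With x_i = (sqrt(403) + m_i)/d_i and (m_0, d_0) = (0, 1): a_0 = floor(sqrt(403)) = 20, since 20^2 = 400 <= 403 < 441 = 21^2.
Iterate m_{i+1} = d_i*a_i - m_i, d_{i+1} = (403 - m_{i+1}^2)/d_i, a_{i+1} = floor((a_0 + m_{i+1})/d_{i+1}):
  m_1 = 1*20 - 0 = 20, d_1 = (403 - 20^2)/1 = 3/1 = 3, a_1 = floor((20 + 20)/3) = 13.
  m_2 = 3*13 - 20 = 19, d_2 = (403 - 19^2)/3 = 42/3 = 14, a_2 = floor((20 + 19)/14) = 2.
  m_3 = 14*2 - 19 = 9, d_3 = (403 - 9^2)/14 = 322/14 = 23, a_3 = floor((20 + 9)/23) = 1.
  m_4 = 23*1 - 9 = 14, d_4 = (403 - 14^2)/23 = 207/23 = 9, a_4 = floor((20 + 14)/9) = 3.
  m_5 = 9*3 - 14 = 13, d_5 = (403 - 13^2)/9 = 234/9 = 26, a_5 = floor((20 + 13)/26) = 1.
  m_6 = 26*1 - 13 = 13, d_6 = (403 - 13^2)/26 = 234/26 = 9, a_6 = floor((20 + 13)/9) = 3.
  m_7 = 9*3 - 13 = 14, d_7 = (403 - 14^2)/9 = 207/9 = 23, a_7 = floor((20 + 14)/23) = 1.
  m_8 = 23*1 - 14 = 9, d_8 = (403 - 9^2)/23 = 322/23 = 14, a_8 = floor((20 + 9)/14) = 2.
  m_9 = 14*2 - 9 = 19, d_9 = (403 - 19^2)/14 = 42/14 = 3, a_9 = floor((20 + 19)/3) = 13.
  m_10 = 3*13 - 19 = 20, d_10 = (403 - 20^2)/3 = 3/3 = 1, a_10 = floor((20 + 20)/1) = 40.
  m_11 = 1*40 - 20 = 20, d_11 = (403 - 20^2)/1 = 3/1 = 3: (m_11, d_11) = (m_1, d_1) = (20, 3), so from here the quotients repeat a_1, ..., a_10; the period length is 10.
So sqrt(403) = [20; (13, 2, 1, 3, 1, 3, 1, 2, 13, 40)] with period length k = 10.
k is even, so the fundamental solution of x^2 - 403y^2 = 1 is (p_{k-1}, q_{k-1}) = (p_9, q_9); compute convergents through index 9.
Convergents (p_i = a_i*p_{i-1} + p_{i-2}, q_i = a_i*q_{i-1} + q_{i-2} with p_{-2}=0, p_{-1}=1, q_{-2}=1, q_{-1}=0):
  i=0: a_0=20, p_0 = 20*1 + 0 = 20, q_0 = 20*0 + 1 = 1.
  i=1: a_1=13, p_1 = 13*20 + 1 = 261, q_1 = 13*1 + 0 = 13.
  i=2: a_2=2, p_2 = 2*261 + 20 = 542, q_2 = 2*13 + 1 = 27.
  i=3: a_3=1, p_3 = 1*542 + 261 = 803, q_3 = 1*27 + 13 = 40.
  i=4: a_4=3, p_4 = 3*803 + 542 = 2951, q_4 = 3*40 + 27 = 147.
  i=5: a_5=1, p_5 = 1*2951 + 803 = 3754, q_5 = 1*147 + 40 = 187.
  i=6: a_6=3, p_6 = 3*3754 + 2951 = 14213, q_6 = 3*187 + 147 = 708.
  i=7: a_7=1, p_7 = 1*14213 + 3754 = 17967, q_7 = 1*708 + 187 = 895.
  i=8: a_8=2, p_8 = 2*17967 + 14213 = 50147, q_8 = 2*895 + 708 = 2498.
  i=9: a_9=13, p_9 = 13*50147 + 17967 = 669878, q_9 = 13*2498 + 895 = 33369.
Check: 669878^2 - 403*33369^2 = 448736534884 - 448736534883 = 1, so (x, y) = (669878, 33369) solves the equation, and by the theorem it is the least positive solution.

(x, y) = (669878, 33369)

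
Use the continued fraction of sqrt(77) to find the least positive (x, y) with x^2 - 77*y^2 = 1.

First expand sqrt(77) as a continued fraction. With x_i = (sqrt(77) + m_i)/d_i and (m_0, d_0) = (0, 1): a_0 = floor(sqrt(77)) = 8, since 8^2 = 64 <= 77 < 81 = 9^2.
Iterate m_{i+1} = d_i*a_i - m_i, d_{i+1} = (77 - m_{i+1}^2)/d_i, a_{i+1} = floor((a_0 + m_{i+1})/d_{i+1}):
  m_1 = 1*8 - 0 = 8, d_1 = (77 - 8^2)/1 = 13/1 = 13, a_1 = floor((8 + 8)/13) = 1.
  m_2 = 13*1 - 8 = 5, d_2 = (77 - 5^2)/13 = 52/13 = 4, a_2 = floor((8 + 5)/4) = 3.
  m_3 = 4*3 - 5 = 7, d_3 = (77 - 7^2)/4 = 28/4 = 7, a_3 = floor((8 + 7)/7) = 2.
  m_4 = 7*2 - 7 = 7, d_4 = (77 - 7^2)/7 = 28/7 = 4, a_4 = floor((8 + 7)/4) = 3.
  m_5 = 4*3 - 7 = 5, d_5 = (77 - 5^2)/4 = 52/4 = 13, a_5 = floor((8 + 5)/13) = 1.
  m_6 = 13*1 - 5 = 8, d_6 = (77 - 8^2)/13 = 13/13 = 1, a_6 = floor((8 + 8)/1) = 16.
  m_7 = 1*16 - 8 = 8, d_7 = (77 - 8^2)/1 = 13/1 = 13: (m_7, d_7) = (m_1, d_1) = (8, 13), so from here the quotients repeat a_1, ..., a_6; the period length is 6.
So sqrt(77) = [8; (1, 3, 2, 3, 1, 16)] with period length k = 6.
k is even, so the fundamental solution of x^2 - 77y^2 = 1 is (p_{k-1}, q_{k-1}) = (p_5, q_5); compute convergents through index 5.
Convergents (p_i = a_i*p_{i-1} + p_{i-2}, q_i = a_i*q_{i-1} + q_{i-2} with p_{-2}=0, p_{-1}=1, q_{-2}=1, q_{-1}=0):
  i=0: a_0=8, p_0 = 8*1 + 0 = 8, q_0 = 8*0 + 1 = 1.
  i=1: a_1=1, p_1 = 1*8 + 1 = 9, q_1 = 1*1 + 0 = 1.
  i=2: a_2=3, p_2 = 3*9 + 8 = 35, q_2 = 3*1 + 1 = 4.
  i=3: a_3=2, p_3 = 2*35 + 9 = 79, q_3 = 2*4 + 1 = 9.
  i=4: a_4=3, p_4 = 3*79 + 35 = 272, q_4 = 3*9 + 4 = 31.
  i=5: a_5=1, p_5 = 1*272 + 79 = 351, q_5 = 1*31 + 9 = 40.
Check: 351^2 - 77*40^2 = 123201 - 123200 = 1, so (x, y) = (351, 40) solves the equation, and by the theorem it is the least positive solution.

(x, y) = (351, 40)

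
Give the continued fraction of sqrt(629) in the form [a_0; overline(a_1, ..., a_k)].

Write x_i = (sqrt(629) + m_i)/d_i with (m_0, d_0) = (0, 1). a_0 = floor(sqrt(629)) = 25, since 25^2 = 625 <= 629 < 676 = 26^2.
Iterate m_{i+1} = d_i*a_i - m_i, d_{i+1} = (629 - m_{i+1}^2)/d_i, a_{i+1} = floor((a_0 + m_{i+1})/d_{i+1}):
  m_1 = 1*25 - 0 = 25, d_1 = (629 - 25^2)/1 = 4/1 = 4, a_1 = floor((25 + 25)/4) = 12.
  m_2 = 4*12 - 25 = 23, d_2 = (629 - 23^2)/4 = 100/4 = 25, a_2 = floor((25 + 23)/25) = 1.
  m_3 = 25*1 - 23 = 2, d_3 = (629 - 2^2)/25 = 625/25 = 25, a_3 = floor((25 + 2)/25) = 1.
  m_4 = 25*1 - 2 = 23, d_4 = (629 - 23^2)/25 = 100/25 = 4, a_4 = floor((25 + 23)/4) = 12.
  m_5 = 4*12 - 23 = 25, d_5 = (629 - 25^2)/4 = 4/4 = 1, a_5 = floor((25 + 25)/1) = 50.
  m_6 = 1*50 - 25 = 25, d_6 = (629 - 25^2)/1 = 4/1 = 4: (m_6, d_6) = (m_1, d_1) = (25, 4), so from here the quotients repeat a_1, ..., a_5; the period length is 5.
Hence the expansion of sqrt(629) is a_0 = 25 followed by the repeating block 12, 1, 1, 12, 50 (period 5).

[25; overline(12, 1, 1, 12, 50)]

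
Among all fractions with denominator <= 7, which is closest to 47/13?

Expand x = 47/13 as a continued fraction with the Euclidean algorithm:
  47 = 3*13 + 8, so a_0 = 3.
  13 = 1*8 + 5, so a_1 = 1.
  8 = 1*5 + 3, so a_2 = 1.
  5 = 1*3 + 2, so a_3 = 1.
  3 = 1*2 + 1, so a_4 = 1.
  2 = 2*1 + 0, so a_5 = 2.
so x = [3; 1, 1, 1, 1, 2].
Convergents (p_i = a_i*p_{i-1} + p_{i-2}, q_i = a_i*q_{i-1} + q_{i-2} with p_{-2}=0, p_{-1}=1, q_{-2}=1, q_{-1}=0), until the denominator exceeds 7:
  i=0: a_0=3, p_0 = 3*1 + 0 = 3, q_0 = 3*0 + 1 = 1.
  i=1: a_1=1, p_1 = 1*3 + 1 = 4, q_1 = 1*1 + 0 = 1.
  i=2: a_2=1, p_2 = 1*4 + 3 = 7, q_2 = 1*1 + 1 = 2.
  i=3: a_3=1, p_3 = 1*7 + 4 = 11, q_3 = 1*2 + 1 = 3.
  i=4: a_4=1, p_4 = 1*11 + 7 = 18, q_4 = 1*3 + 2 = 5.
  i=5: a_5=2, p_5 = 2*18 + 11 = 47, q_5 = 2*5 + 3 = 13.
q_5 = 13 > 7, so the last convergent with denominator <= 7 is p_4/q_4 = 18/5.
The closest fraction with denominator <= 7 is either p_4/q_4 or the intermediate fraction (k*p_4 + p_3)/(k*q_4 + q_3) with the largest k >= 1 whose denominator stays <= 7; these approach x as k grows, and every other convergent or intermediate fraction in range is farther away.
Largest k: floor((7 - q_3)/q_4) = floor((7 - 3)/5) = 0.
Since k = 0, no intermediate fraction beyond p_4/q_4 has denominator <= 7, so the convergent 18/5 is the closest (its error is |47*5 - 18*13|/(13*5) = 1/65).

18/5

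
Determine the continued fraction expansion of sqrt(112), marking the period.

[10; (1, 1, 2, 1, 1, 20)]

Write x_i = (sqrt(112) + m_i)/d_i with (m_0, d_0) = (0, 1). a_0 = floor(sqrt(112)) = 10, since 10^2 = 100 <= 112 < 121 = 11^2.
Iterate m_{i+1} = d_i*a_i - m_i, d_{i+1} = (112 - m_{i+1}^2)/d_i, a_{i+1} = floor((a_0 + m_{i+1})/d_{i+1}):
  m_1 = 1*10 - 0 = 10, d_1 = (112 - 10^2)/1 = 12/1 = 12, a_1 = floor((10 + 10)/12) = 1.
  m_2 = 12*1 - 10 = 2, d_2 = (112 - 2^2)/12 = 108/12 = 9, a_2 = floor((10 + 2)/9) = 1.
  m_3 = 9*1 - 2 = 7, d_3 = (112 - 7^2)/9 = 63/9 = 7, a_3 = floor((10 + 7)/7) = 2.
  m_4 = 7*2 - 7 = 7, d_4 = (112 - 7^2)/7 = 63/7 = 9, a_4 = floor((10 + 7)/9) = 1.
  m_5 = 9*1 - 7 = 2, d_5 = (112 - 2^2)/9 = 108/9 = 12, a_5 = floor((10 + 2)/12) = 1.
  m_6 = 12*1 - 2 = 10, d_6 = (112 - 10^2)/12 = 12/12 = 1, a_6 = floor((10 + 10)/1) = 20.
  m_7 = 1*20 - 10 = 10, d_7 = (112 - 10^2)/1 = 12/1 = 12: (m_7, d_7) = (m_1, d_1) = (10, 12), so from here the quotients repeat a_1, ..., a_6; the period length is 6.
Hence the expansion of sqrt(112) is a_0 = 10 followed by the repeating block 1, 1, 2, 1, 1, 20 (period 6).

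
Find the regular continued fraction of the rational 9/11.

[0; 1, 4, 2]

Run the Euclidean algorithm on 9 and 11; the successive quotients are the partial quotients a_0, a_1, ... (each step inverts the fractional part left over by the previous one):
  9 = 0*11 + 9, so a_0 = 0.
  11 = 1*9 + 2, so a_1 = 1.
  9 = 4*2 + 1, so a_2 = 4.
  2 = 2*1 + 0, so a_3 = 2.
The remainder reaches 0 after 4 divisions, so the expansion has 4 partial quotients, read off in order.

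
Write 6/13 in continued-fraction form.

[0; 2, 6]

Run the Euclidean algorithm on 6 and 13; the successive quotients are the partial quotients a_0, a_1, ... (each step inverts the fractional part left over by the previous one):
  6 = 0*13 + 6, so a_0 = 0.
  13 = 2*6 + 1, so a_1 = 2.
  6 = 6*1 + 0, so a_2 = 6.
The remainder reaches 0 after 3 divisions, so the expansion has 3 partial quotients, read off in order.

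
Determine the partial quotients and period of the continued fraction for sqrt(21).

[4; (1, 1, 2, 1, 1, 8)]

Write x_i = (sqrt(21) + m_i)/d_i with (m_0, d_0) = (0, 1). a_0 = floor(sqrt(21)) = 4, since 4^2 = 16 <= 21 < 25 = 5^2.
Iterate m_{i+1} = d_i*a_i - m_i, d_{i+1} = (21 - m_{i+1}^2)/d_i, a_{i+1} = floor((a_0 + m_{i+1})/d_{i+1}):
  m_1 = 1*4 - 0 = 4, d_1 = (21 - 4^2)/1 = 5/1 = 5, a_1 = floor((4 + 4)/5) = 1.
  m_2 = 5*1 - 4 = 1, d_2 = (21 - 1^2)/5 = 20/5 = 4, a_2 = floor((4 + 1)/4) = 1.
  m_3 = 4*1 - 1 = 3, d_3 = (21 - 3^2)/4 = 12/4 = 3, a_3 = floor((4 + 3)/3) = 2.
  m_4 = 3*2 - 3 = 3, d_4 = (21 - 3^2)/3 = 12/3 = 4, a_4 = floor((4 + 3)/4) = 1.
  m_5 = 4*1 - 3 = 1, d_5 = (21 - 1^2)/4 = 20/4 = 5, a_5 = floor((4 + 1)/5) = 1.
  m_6 = 5*1 - 1 = 4, d_6 = (21 - 4^2)/5 = 5/5 = 1, a_6 = floor((4 + 4)/1) = 8.
  m_7 = 1*8 - 4 = 4, d_7 = (21 - 4^2)/1 = 5/1 = 5: (m_7, d_7) = (m_1, d_1) = (4, 5), so from here the quotients repeat a_1, ..., a_6; the period length is 6.
Hence the expansion of sqrt(21) is a_0 = 4 followed by the repeating block 1, 1, 2, 1, 1, 8 (period 6).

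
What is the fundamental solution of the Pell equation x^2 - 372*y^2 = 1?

First expand sqrt(372) as a continued fraction. With x_i = (sqrt(372) + m_i)/d_i and (m_0, d_0) = (0, 1): a_0 = floor(sqrt(372)) = 19, since 19^2 = 361 <= 372 < 400 = 20^2.
Iterate m_{i+1} = d_i*a_i - m_i, d_{i+1} = (372 - m_{i+1}^2)/d_i, a_{i+1} = floor((a_0 + m_{i+1})/d_{i+1}):
  m_1 = 1*19 - 0 = 19, d_1 = (372 - 19^2)/1 = 11/1 = 11, a_1 = floor((19 + 19)/11) = 3.
  m_2 = 11*3 - 19 = 14, d_2 = (372 - 14^2)/11 = 176/11 = 16, a_2 = floor((19 + 14)/16) = 2.
  m_3 = 16*2 - 14 = 18, d_3 = (372 - 18^2)/16 = 48/16 = 3, a_3 = floor((19 + 18)/3) = 12.
  m_4 = 3*12 - 18 = 18, d_4 = (372 - 18^2)/3 = 48/3 = 16, a_4 = floor((19 + 18)/16) = 2.
  m_5 = 16*2 - 18 = 14, d_5 = (372 - 14^2)/16 = 176/16 = 11, a_5 = floor((19 + 14)/11) = 3.
  m_6 = 11*3 - 14 = 19, d_6 = (372 - 19^2)/11 = 11/11 = 1, a_6 = floor((19 + 19)/1) = 38.
  m_7 = 1*38 - 19 = 19, d_7 = (372 - 19^2)/1 = 11/1 = 11: (m_7, d_7) = (m_1, d_1) = (19, 11), so from here the quotients repeat a_1, ..., a_6; the period length is 6.
So sqrt(372) = [19; (3, 2, 12, 2, 3, 38)] with period length k = 6.
k is even, so the fundamental solution of x^2 - 372y^2 = 1 is (p_{k-1}, q_{k-1}) = (p_5, q_5); compute convergents through index 5.
Convergents (p_i = a_i*p_{i-1} + p_{i-2}, q_i = a_i*q_{i-1} + q_{i-2} with p_{-2}=0, p_{-1}=1, q_{-2}=1, q_{-1}=0):
  i=0: a_0=19, p_0 = 19*1 + 0 = 19, q_0 = 19*0 + 1 = 1.
  i=1: a_1=3, p_1 = 3*19 + 1 = 58, q_1 = 3*1 + 0 = 3.
  i=2: a_2=2, p_2 = 2*58 + 19 = 135, q_2 = 2*3 + 1 = 7.
  i=3: a_3=12, p_3 = 12*135 + 58 = 1678, q_3 = 12*7 + 3 = 87.
  i=4: a_4=2, p_4 = 2*1678 + 135 = 3491, q_4 = 2*87 + 7 = 181.
  i=5: a_5=3, p_5 = 3*3491 + 1678 = 12151, q_5 = 3*181 + 87 = 630.
Check: 12151^2 - 372*630^2 = 147646801 - 147646800 = 1, so (x, y) = (12151, 630) solves the equation, and by the theorem it is the least positive solution.

(x, y) = (12151, 630)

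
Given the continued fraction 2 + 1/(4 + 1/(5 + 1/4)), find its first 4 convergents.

2/1, 9/4, 47/21, 197/88

Using the convergent recurrence p_i = a_i*p_{i-1} + p_{i-2}, q_i = a_i*q_{i-1} + q_{i-2} with p_{-2}=0, p_{-1}=1, q_{-2}=1, q_{-1}=0:
  i=0: a_0=2, p_0 = 2*1 + 0 = 2, q_0 = 2*0 + 1 = 1.
  i=1: a_1=4, p_1 = 4*2 + 1 = 9, q_1 = 4*1 + 0 = 4.
  i=2: a_2=5, p_2 = 5*9 + 2 = 47, q_2 = 5*4 + 1 = 21.
  i=3: a_3=4, p_3 = 4*47 + 9 = 197, q_3 = 4*21 + 4 = 88.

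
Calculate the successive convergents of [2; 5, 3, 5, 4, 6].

Using the convergent recurrence p_i = a_i*p_{i-1} + p_{i-2}, q_i = a_i*q_{i-1} + q_{i-2} with p_{-2}=0, p_{-1}=1, q_{-2}=1, q_{-1}=0:
  i=0: a_0=2, p_0 = 2*1 + 0 = 2, q_0 = 2*0 + 1 = 1.
  i=1: a_1=5, p_1 = 5*2 + 1 = 11, q_1 = 5*1 + 0 = 5.
  i=2: a_2=3, p_2 = 3*11 + 2 = 35, q_2 = 3*5 + 1 = 16.
  i=3: a_3=5, p_3 = 5*35 + 11 = 186, q_3 = 5*16 + 5 = 85.
  i=4: a_4=4, p_4 = 4*186 + 35 = 779, q_4 = 4*85 + 16 = 356.
  i=5: a_5=6, p_5 = 6*779 + 186 = 4860, q_5 = 6*356 + 85 = 2221.

2/1, 11/5, 35/16, 186/85, 779/356, 4860/2221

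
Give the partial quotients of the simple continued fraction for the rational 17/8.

[2; 8]

Run the Euclidean algorithm on 17 and 8; the successive quotients are the partial quotients a_0, a_1, ... (each step inverts the fractional part left over by the previous one):
  17 = 2*8 + 1, so a_0 = 2.
  8 = 8*1 + 0, so a_1 = 8.
The remainder reaches 0 after 2 divisions, so the expansion has 2 partial quotients, read off in order.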